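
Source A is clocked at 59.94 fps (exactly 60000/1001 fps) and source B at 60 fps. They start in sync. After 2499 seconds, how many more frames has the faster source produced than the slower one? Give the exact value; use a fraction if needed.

A emits 60000/1001 × 2499 = 21420000/143 frames; B emits 60 × 2499 = 149940.
Difference = 21420/143 frames (≈ 149.7902); B is ahead of A.

21420/143 frames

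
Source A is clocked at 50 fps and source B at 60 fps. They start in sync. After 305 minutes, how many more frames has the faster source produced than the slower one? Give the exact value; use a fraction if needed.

183000 frames

305 min = 18300 s.
A emits 50 × 18300 = 915000 frames; B emits 60 × 18300 = 1098000.
Difference = 183000 frames; B is ahead of A.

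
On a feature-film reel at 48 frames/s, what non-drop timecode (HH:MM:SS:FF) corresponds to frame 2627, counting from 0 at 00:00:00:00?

2627 ÷ 48 = 54 full seconds, remainder 35 frames.
54 s = 0 h 0 min 54 s.
Timecode: 00:00:54:35.

00:00:54:35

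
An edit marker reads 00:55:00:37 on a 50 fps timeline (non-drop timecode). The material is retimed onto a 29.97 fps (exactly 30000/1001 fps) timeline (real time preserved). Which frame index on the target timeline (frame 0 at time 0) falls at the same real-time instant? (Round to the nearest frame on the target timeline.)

Source frame index: (0×3600 + 55×60 + 0) × 50 + 37 = 165037.
Real time: 165037 / (50) = 165037/50 s.
Target frame: (165037/50) × (30000/1001) = 99022200/1001 ≈ 98923.277 → 98923.

frame 98923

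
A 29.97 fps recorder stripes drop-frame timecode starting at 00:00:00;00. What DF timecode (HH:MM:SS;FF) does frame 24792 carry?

Ten DF minutes hold 17982 frames, so frame 24792 lies in block 1 (frames 17982–35963) with 6810 frames into that block.
The block's first minute is 1800 frames and the rest 1798 each; 6810 frames reaches minute 3, so 1 × 18 + 3 × 2 = 24 labels have been skipped so far.
Adding those back, label number 24792 + 24 = 24816 at 30 labels/s is 827 s + 6 f = 0 h 13 min 47 s frame 6, i.e. 00:13:47;06.

00:13:47;06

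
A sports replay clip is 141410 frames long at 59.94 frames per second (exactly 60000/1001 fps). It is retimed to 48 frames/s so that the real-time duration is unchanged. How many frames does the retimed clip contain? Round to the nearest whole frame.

Frames at target rate = 141410 × (48) / (60000/1001) = 14155141/125 ≈ 113241.128.
Nearest whole frame: 113241.

113241 frames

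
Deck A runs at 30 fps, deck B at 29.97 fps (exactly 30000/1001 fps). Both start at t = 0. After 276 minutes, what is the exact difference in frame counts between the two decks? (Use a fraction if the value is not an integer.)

496800/1001 frames

276 min = 16560 s.
A emits 30 × 16560 = 496800 frames; B emits 30000/1001 × 16560 = 496800000/1001.
Difference = 496800/1001 frames (≈ 496.3037); B is behind A.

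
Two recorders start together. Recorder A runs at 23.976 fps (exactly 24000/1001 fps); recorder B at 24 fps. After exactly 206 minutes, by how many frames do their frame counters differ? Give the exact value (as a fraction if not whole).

206 min = 12360 s.
A emits 24000/1001 × 12360 = 296640000/1001 frames; B emits 24 × 12360 = 296640.
Difference = 296640/1001 frames (≈ 296.3437); B is ahead of A.

296640/1001 frames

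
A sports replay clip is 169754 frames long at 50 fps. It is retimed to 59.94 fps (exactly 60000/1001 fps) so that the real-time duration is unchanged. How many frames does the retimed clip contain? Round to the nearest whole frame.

Frames at target rate = 169754 × (60000/1001) / (50) = 15669600/77 ≈ 203501.299.
Nearest whole frame: 203501.

203501 frames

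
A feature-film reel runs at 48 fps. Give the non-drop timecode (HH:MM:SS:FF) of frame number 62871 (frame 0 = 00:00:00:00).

00:21:49:39

62871 ÷ 48 = 1309 full seconds, remainder 39 frames.
1309 s = 0 h 21 min 49 s.
Timecode: 00:21:49:39.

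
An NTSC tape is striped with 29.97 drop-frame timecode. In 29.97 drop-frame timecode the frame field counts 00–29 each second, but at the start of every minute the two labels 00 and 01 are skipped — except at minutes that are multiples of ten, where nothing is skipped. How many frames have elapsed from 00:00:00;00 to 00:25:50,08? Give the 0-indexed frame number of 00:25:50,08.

46462

Complete 10-minute blocks: 2, each 17982 frames → 35964.
Remaining 5 whole minutes in the current block: 1800 + 4 × 1798 = 8992 frames.
Within the current minute: 50 × 30 + 8 − 2 = 1506 (labels ;00/;01 skipped at this minute). Total = 35964 + 8992 + 1506 = 46462.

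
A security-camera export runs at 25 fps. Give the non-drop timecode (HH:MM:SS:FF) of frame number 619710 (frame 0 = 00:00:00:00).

619710 ÷ 25 = 24788 full seconds, remainder 10 frames.
24788 s = 6 h 53 min 8 s.
Timecode: 06:53:08:10.

06:53:08:10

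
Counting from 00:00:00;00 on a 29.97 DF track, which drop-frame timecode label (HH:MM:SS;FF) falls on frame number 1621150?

15:01:32;12

Each 10-minute DF block holds 10 × 60 × 30 − 9 × 2 = 17982 frames. 1621150 ÷ 17982 → 90 full blocks, remainder 2770.
Within the partial block the first minute is 1800 frames and each further minute 1798, so 1 further minute boundary passed. Total skipped labels = 18 × 90 + 2 × 1 = 1622.
Non-drop label index = 1621150 + 1622 = 1622772; at 30 labels/s that is 15:01:32:12, i.e. DF 15:01:32;12.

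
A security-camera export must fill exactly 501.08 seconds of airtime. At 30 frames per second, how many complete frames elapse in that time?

Frames = 501.08 × 30 = 75162/5 ≈ 15032.4000.
Complete frames: 15032.

15032 frames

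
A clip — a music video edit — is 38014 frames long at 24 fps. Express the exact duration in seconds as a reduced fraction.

19007/12 seconds

Running time = 38014 ÷ (24) = 38014 × 1/24 = 19007/12 s.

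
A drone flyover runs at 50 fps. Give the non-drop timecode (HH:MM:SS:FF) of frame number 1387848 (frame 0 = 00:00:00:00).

07:42:36:48

1387848 ÷ 50 = 27756 full seconds, remainder 48 frames.
27756 s = 7 h 42 min 36 s.
Timecode: 07:42:36:48.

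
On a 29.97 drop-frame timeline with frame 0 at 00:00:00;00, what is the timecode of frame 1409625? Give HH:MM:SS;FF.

Ten DF minutes hold 17982 frames, so frame 1409625 lies in block 78 (frames 1402596–1420577) with 7029 frames into that block.
The block's first minute is 1800 frames and the rest 1798 each; 7029 frames reaches minute 3, so 78 × 18 + 3 × 2 = 1410 labels have been skipped so far.
Adding those back, label number 1409625 + 1410 = 1411035 at 30 labels/s is 47034 s + 15 f = 13 h 3 min 54 s frame 15, i.e. 13:03:54;15.

13:03:54;15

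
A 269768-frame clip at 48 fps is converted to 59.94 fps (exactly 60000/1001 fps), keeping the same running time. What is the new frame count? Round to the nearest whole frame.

336873 frames

Frames at target rate = 269768 × (60000/1001) / (48) = 337210000/1001 ≈ 336873.127.
Nearest whole frame: 336873.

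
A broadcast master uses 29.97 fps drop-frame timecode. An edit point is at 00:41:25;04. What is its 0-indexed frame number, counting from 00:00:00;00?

74480

Complete 10-minute blocks: 4, each 17982 frames → 71928.
Remaining 1 whole minute in the current block: 1800 + 0 × 1798 = 1800 frames.
Within the current minute: 25 × 30 + 4 − 2 = 752 (labels ;00/;01 skipped at this minute). Total = 71928 + 1800 + 752 = 74480.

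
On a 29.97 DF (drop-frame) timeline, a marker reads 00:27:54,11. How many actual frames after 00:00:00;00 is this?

Complete 10-minute blocks: 2, each 17982 frames → 35964.
Remaining 7 whole minutes in the current block: 1800 + 6 × 1798 = 12588 frames.
Within the current minute: 54 × 30 + 11 − 2 = 1629 (labels ;00/;01 skipped at this minute). Total = 35964 + 12588 + 1629 = 50181.

50181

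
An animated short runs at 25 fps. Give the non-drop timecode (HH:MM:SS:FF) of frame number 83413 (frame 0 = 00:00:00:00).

83413 ÷ 25 = 3336 full seconds, remainder 13 frames.
3336 s = 0 h 55 min 36 s.
Timecode: 00:55:36:13.

00:55:36:13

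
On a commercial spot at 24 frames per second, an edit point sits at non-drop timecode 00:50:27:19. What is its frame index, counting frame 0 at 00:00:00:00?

frame 72667

Total seconds to the label: (0 × 3600 + 50 × 60 + 27) = 3027.
Frame index = 3027 × 24 + 19 = 72667.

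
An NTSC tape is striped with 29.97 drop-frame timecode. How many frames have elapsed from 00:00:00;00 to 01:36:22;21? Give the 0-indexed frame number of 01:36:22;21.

173307

Complete 10-minute blocks: 9, each 17982 frames → 161838.
Remaining 6 whole minutes in the current block: 1800 + 5 × 1798 = 10790 frames.
Within the current minute: 22 × 30 + 21 − 2 = 679 (labels ;00/;01 skipped at this minute). Total = 161838 + 10790 + 679 = 173307.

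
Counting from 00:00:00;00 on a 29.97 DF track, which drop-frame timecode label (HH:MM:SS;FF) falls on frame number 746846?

Ten DF minutes hold 17982 frames, so frame 746846 lies in block 41 (frames 737262–755243) with 9584 frames into that block.
The block's first minute is 1800 frames and the rest 1798 each; 9584 frames reaches minute 5, so 41 × 18 + 5 × 2 = 748 labels have been skipped so far.
Adding those back, label number 746846 + 748 = 747594 at 30 labels/s is 24919 s + 24 f = 6 h 55 min 19 s frame 24, i.e. 06:55:19;24.

06:55:19;24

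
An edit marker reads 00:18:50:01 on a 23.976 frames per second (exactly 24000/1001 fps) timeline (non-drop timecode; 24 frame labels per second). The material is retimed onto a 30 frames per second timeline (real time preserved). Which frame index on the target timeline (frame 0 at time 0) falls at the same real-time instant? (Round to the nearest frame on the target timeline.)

frame 33935

Source frame index: (0×3600 + 18×60 + 50) × 24 + 1 = 27121.
Real time: 27121 / (24000/1001) = 27148121/24000 s.
Target frame: (27148121/24000) × (30) = 27148121/800 ≈ 33935.151 → 33935.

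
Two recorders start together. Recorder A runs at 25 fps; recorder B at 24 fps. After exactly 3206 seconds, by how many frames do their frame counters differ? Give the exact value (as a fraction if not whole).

A emits 25 × 3206 = 80150 frames; B emits 24 × 3206 = 76944.
Difference = 3206 frames; B is behind A.

3206 frames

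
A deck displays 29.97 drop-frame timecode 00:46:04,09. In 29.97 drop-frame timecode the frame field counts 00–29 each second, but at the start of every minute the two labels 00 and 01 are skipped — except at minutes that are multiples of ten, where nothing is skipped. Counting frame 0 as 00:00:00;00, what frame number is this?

82845

As if non-drop at 30 labels/s: (0 × 3600 + 46 × 60 + 4) × 30 + 9 = 82929.
Minute boundaries passed: 46; those not divisible by 10: 46 − 4 = 42; dropped labels = 2 × 42 = 84.
Actual frame index = 82929 − 84 = 82845.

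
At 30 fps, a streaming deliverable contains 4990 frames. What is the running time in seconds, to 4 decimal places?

Running time = 4990 × 1/30 = 499/3 s ≈ 166.3333 s.

166.3333 seconds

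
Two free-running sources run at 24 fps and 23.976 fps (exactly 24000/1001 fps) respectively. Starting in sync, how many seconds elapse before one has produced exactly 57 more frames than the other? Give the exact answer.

2377.375 seconds

The gap grows by |24000/1001 − 24| = 24/1001 frames per second.
Time for a 57-frame gap: 57 ÷ (24/1001) = 2377.375 s.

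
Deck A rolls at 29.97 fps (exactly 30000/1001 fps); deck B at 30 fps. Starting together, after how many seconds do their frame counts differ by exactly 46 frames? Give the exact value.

The gap grows by |30 − 30000/1001| = 30/1001 frames per second.
Time for a 46-frame gap: 46 ÷ (30/1001) = 23023/15 s.

23023/15 seconds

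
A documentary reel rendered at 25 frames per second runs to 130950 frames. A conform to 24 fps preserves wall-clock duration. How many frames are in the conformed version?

Target frames = source frames × (target rate / source rate) = 130950 × (24)/(25) = 130950 × 24/25 = 125712.

125712 frames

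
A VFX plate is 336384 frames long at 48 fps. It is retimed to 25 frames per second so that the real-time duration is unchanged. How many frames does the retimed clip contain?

Target frames = source frames × (target rate / source rate) = 336384 × (25)/(48) = 336384 × 25/48 = 175200.

175200 frames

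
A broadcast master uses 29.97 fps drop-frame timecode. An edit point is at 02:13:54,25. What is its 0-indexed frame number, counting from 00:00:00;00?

240805

Complete 10-minute blocks: 13, each 17982 frames → 233766.
Remaining 3 whole minutes in the current block: 1800 + 2 × 1798 = 5396 frames.
Within the current minute: 54 × 30 + 25 − 2 = 1643 (labels ;00/;01 skipped at this minute). Total = 233766 + 5396 + 1643 = 240805.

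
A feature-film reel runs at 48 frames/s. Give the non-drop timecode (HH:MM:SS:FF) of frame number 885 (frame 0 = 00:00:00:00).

885 ÷ 48 = 18 full seconds, remainder 21 frames.
18 s = 0 h 0 min 18 s.
Timecode: 00:00:18:21.

00:00:18:21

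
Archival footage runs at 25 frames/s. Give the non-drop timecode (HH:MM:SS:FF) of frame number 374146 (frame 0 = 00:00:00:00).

04:09:25:21

374146 ÷ 25 = 14965 full seconds, remainder 21 frames.
14965 s = 4 h 9 min 25 s.
Timecode: 04:09:25:21.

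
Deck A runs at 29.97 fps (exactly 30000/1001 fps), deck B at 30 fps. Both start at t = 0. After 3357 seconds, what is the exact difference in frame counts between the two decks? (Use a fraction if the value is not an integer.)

100710/1001 frames

A emits 30000/1001 × 3357 = 100710000/1001 frames; B emits 30 × 3357 = 100710.
Difference = 100710/1001 frames (≈ 100.6094); B is ahead of A.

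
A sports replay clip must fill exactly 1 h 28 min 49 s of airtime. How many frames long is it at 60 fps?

319740 frames

1 h 28 min 49 s = 5329 s.
Frames = 5329 × 60 = 319740.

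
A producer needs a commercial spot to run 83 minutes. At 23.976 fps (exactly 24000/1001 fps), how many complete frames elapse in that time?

119400 frames

83 min = 4980 s.
Frames = 4980 × 24000/1001 = 119520000/1001 ≈ 119400.5994.
Complete frames: 119400.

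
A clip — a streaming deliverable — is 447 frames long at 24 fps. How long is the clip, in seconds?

Running time = 447 / (24) = 18.625 s.

18.625 seconds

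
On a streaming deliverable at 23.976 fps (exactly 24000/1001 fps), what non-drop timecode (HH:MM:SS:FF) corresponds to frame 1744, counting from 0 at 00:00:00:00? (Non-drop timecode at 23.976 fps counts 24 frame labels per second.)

1744 ÷ 24 = 72 full seconds, remainder 16 frames.
72 s = 0 h 1 min 12 s.
Timecode: 00:01:12:16.

00:01:12:16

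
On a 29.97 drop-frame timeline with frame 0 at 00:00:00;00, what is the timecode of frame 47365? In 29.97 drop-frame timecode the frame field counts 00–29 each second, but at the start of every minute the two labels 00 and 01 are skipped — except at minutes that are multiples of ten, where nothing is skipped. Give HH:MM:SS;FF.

00:26:20;13

Each 10-minute DF block holds 10 × 60 × 30 − 9 × 2 = 17982 frames. 47365 ÷ 17982 → 2 full blocks, remainder 11401.
Within the partial block the first minute is 1800 frames and each further minute 1798, so 6 further minute boundaries passed. Total skipped labels = 18 × 2 + 2 × 6 = 48.
Non-drop label index = 47365 + 48 = 47413; at 30 labels/s that is 00:26:20:13, i.e. DF 00:26:20;13.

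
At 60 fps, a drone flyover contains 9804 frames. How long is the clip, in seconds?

163.4 seconds

Running time = 9804 / (60) = 163.4 s.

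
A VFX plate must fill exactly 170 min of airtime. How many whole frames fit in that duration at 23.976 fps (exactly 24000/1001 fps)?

244555 frames

170 min = 10200 s.
Frames = 10200 × 24000/1001 = 244800000/1001 ≈ 244555.4446.
Complete frames: 244555.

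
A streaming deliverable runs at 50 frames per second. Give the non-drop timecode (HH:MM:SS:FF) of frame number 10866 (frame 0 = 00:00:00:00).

00:03:37:16

10866 ÷ 50 = 217 full seconds, remainder 16 frames.
217 s = 0 h 3 min 37 s.
Timecode: 00:03:37:16.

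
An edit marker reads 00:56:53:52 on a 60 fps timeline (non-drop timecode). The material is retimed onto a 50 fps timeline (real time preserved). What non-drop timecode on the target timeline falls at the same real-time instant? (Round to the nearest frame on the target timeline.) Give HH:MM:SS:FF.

00:56:53:43

Source frame index: (0×3600 + 56×60 + 53) × 60 + 52 = 204832.
Real time: 204832 / (60) = 51208/15 s.
Target frame: (51208/15) × (50) = 512080/3 ≈ 170693.333 → 170693.
At 50 labels/s: frame 170693 → 00:56:53:43.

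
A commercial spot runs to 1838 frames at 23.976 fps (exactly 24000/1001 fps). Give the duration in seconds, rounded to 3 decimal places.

Running time = 1838 × 1001/24000 = 919919/12000 s ≈ 76.660 s.

76.660 seconds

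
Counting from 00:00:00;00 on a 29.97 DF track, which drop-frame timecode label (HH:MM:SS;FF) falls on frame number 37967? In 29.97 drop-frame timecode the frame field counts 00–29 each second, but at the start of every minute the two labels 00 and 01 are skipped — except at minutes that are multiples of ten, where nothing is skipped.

Each 10-minute DF block holds 10 × 60 × 30 − 9 × 2 = 17982 frames. 37967 ÷ 17982 → 2 full blocks, remainder 2003.
Within the partial block the first minute is 1800 frames and each further minute 1798, so 1 further minute boundary passed. Total skipped labels = 18 × 2 + 2 × 1 = 38.
Non-drop label index = 37967 + 38 = 38005; at 30 labels/s that is 00:21:06:25, i.e. DF 00:21:06;25.

00:21:06;25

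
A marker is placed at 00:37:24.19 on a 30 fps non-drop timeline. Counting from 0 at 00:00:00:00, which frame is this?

Total seconds to the label: (0 × 3600 + 37 × 60 + 24) = 2244.
Frame index = 2244 × 30 + 19 = 67339.

67339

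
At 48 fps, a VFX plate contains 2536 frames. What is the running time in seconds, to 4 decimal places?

52.8333 seconds

Running time = 2536 × 1/48 = 317/6 s ≈ 52.8333 s.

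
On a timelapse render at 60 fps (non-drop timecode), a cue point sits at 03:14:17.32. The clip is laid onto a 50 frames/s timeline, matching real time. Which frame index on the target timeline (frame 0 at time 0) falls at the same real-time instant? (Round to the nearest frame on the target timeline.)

Source frame index: (3×3600 + 14×60 + 17) × 60 + 32 = 699452.
Real time: 699452 / (60) = 174863/15 s.
Target frame: (174863/15) × (50) = 1748630/3 ≈ 582876.667 → 582877.

frame 582877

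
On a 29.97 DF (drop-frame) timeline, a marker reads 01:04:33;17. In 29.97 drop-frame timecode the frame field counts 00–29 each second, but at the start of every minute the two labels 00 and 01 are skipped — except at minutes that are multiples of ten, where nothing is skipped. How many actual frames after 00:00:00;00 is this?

As if non-drop at 30 labels/s: (1 × 3600 + 4 × 60 + 33) × 30 + 17 = 116207.
Minute boundaries passed: 64; those not divisible by 10: 64 − 6 = 58; dropped labels = 2 × 58 = 116.
Actual frame index = 116207 − 116 = 116091.

116091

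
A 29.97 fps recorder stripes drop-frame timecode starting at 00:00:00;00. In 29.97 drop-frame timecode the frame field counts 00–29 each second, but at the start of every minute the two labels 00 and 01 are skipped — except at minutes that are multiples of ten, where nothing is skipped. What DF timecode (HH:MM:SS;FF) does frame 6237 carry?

Each 10-minute DF block holds 10 × 60 × 30 − 9 × 2 = 17982 frames. 6237 ÷ 17982 → 0 full blocks, remainder 6237.
Within the partial block the first minute is 1800 frames and each further minute 1798, so 3 further minute boundaries passed. Total skipped labels = 18 × 0 + 2 × 3 = 6.
Non-drop label index = 6237 + 6 = 6243; at 30 labels/s that is 00:03:28:03, i.e. DF 00:03:28;03.

00:03:28;03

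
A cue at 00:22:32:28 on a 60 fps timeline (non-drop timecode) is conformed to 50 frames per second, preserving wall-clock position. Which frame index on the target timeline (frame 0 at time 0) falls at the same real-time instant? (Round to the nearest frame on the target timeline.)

Source frame index: (0×3600 + 22×60 + 32) × 60 + 28 = 81148.
Real time: 81148 / (60) = 20287/15 s.
Target frame: (20287/15) × (50) = 202870/3 ≈ 67623.333 → 67623.

frame 67623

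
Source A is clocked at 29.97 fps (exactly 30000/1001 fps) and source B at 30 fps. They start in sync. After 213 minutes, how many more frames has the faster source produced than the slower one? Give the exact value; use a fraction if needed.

213 min = 12780 s.
A emits 30000/1001 × 12780 = 383400000/1001 frames; B emits 30 × 12780 = 383400.
Difference = 383400/1001 frames (≈ 383.0170); B is ahead of A.

383400/1001 frames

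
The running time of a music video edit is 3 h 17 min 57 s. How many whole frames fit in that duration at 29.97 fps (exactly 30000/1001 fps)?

355954 frames

3 h 17 min 57 s = 11877 s.
Frames = 11877 × 30000/1001 = 356310000/1001 ≈ 355954.0460.
Complete frames: 355954.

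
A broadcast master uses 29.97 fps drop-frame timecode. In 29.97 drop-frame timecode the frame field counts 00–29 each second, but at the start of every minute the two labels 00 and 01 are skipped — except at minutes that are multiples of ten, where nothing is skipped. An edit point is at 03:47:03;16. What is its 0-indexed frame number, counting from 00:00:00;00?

Complete 10-minute blocks: 22, each 17982 frames → 395604.
Remaining 7 whole minutes in the current block: 1800 + 6 × 1798 = 12588 frames.
Within the current minute: 3 × 30 + 16 − 2 = 104 (labels ;00/;01 skipped at this minute). Total = 395604 + 12588 + 104 = 408296.

408296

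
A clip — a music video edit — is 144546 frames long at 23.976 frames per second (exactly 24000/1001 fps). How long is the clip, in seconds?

6028.77275 seconds

Running time = 144546 / (24000/1001) = 6028.77275 s.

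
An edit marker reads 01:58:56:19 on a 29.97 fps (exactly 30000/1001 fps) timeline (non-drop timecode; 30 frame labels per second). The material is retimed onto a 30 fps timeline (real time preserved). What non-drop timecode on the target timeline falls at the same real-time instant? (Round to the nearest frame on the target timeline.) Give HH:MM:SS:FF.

01:59:03:23

Source frame index: (1×3600 + 58×60 + 56) × 30 + 19 = 214099.
Real time: 214099 / (30000/1001) = 214313099/30000 s.
Target frame: (214313099/30000) × (30) = 214313099/1000 ≈ 214313.099 → 214313.
At 30 labels/s: frame 214313 → 01:59:03:23.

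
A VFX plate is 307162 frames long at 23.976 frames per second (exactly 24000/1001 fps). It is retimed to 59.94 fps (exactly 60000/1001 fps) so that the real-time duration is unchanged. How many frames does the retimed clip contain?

767905 frames

Target frames = source frames × (target rate / source rate) = 307162 × (60000/1001)/(24000/1001) = 307162 × 5/2 = 767905.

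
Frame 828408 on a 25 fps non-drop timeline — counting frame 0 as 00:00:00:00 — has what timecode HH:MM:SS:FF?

09:12:16:08

828408 ÷ 25 = 33136 full seconds, remainder 8 frames.
33136 s = 9 h 12 min 16 s.
Timecode: 09:12:16:08.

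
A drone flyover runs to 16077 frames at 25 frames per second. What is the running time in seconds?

643.08 seconds

Running time = 16077 / (25) = 643.08 s.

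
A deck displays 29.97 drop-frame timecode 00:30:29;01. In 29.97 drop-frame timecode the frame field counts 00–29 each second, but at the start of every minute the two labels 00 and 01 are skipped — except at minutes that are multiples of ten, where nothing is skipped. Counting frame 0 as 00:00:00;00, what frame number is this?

Complete 10-minute blocks: 3, each 17982 frames → 53946.
Remaining 0 whole minutes in the current block: 0 frames.
Within the current minute: 29 × 30 + 1 = 871. Total = 53946 + 0 + 871 = 54817.

54817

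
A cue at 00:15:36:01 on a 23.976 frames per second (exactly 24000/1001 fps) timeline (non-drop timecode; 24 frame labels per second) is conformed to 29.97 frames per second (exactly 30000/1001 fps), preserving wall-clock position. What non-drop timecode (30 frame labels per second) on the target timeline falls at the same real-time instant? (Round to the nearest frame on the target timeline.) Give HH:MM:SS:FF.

Source frame index: (0×3600 + 15×60 + 36) × 24 + 1 = 22465.
Real time: 22465 / (24000/1001) = 4497493/4800 s.
Target frame: (4497493/4800) × (30000/1001) = 112325/4 ≈ 28081.250 → 28081.
At 30 labels/s: frame 28081 → 00:15:36:01.

00:15:36:01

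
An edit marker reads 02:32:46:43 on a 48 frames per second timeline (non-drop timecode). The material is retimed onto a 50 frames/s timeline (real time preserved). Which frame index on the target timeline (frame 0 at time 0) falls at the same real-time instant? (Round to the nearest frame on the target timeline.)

frame 458345

Source frame index: (2×3600 + 32×60 + 46) × 48 + 43 = 440011.
Real time: 440011 / (48) = 440011/48 s.
Target frame: (440011/48) × (50) = 11000275/24 ≈ 458344.792 → 458345.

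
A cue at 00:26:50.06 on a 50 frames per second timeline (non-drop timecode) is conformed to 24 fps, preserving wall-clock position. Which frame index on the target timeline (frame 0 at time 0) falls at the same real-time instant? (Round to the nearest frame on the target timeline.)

frame 38643

Source frame index: (0×3600 + 26×60 + 50) × 50 + 6 = 80506.
Real time: 80506 / (50) = 40253/25 s.
Target frame: (40253/25) × (24) = 966072/25 ≈ 38642.880 → 38643.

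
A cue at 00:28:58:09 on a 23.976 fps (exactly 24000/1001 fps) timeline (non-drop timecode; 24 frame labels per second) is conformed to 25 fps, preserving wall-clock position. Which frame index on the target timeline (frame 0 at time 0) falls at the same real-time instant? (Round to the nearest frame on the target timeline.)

frame 43503

Source frame index: (0×3600 + 28×60 + 58) × 24 + 9 = 41721.
Real time: 41721 / (24000/1001) = 13920907/8000 s.
Target frame: (13920907/8000) × (25) = 13920907/320 ≈ 43502.834 → 43503.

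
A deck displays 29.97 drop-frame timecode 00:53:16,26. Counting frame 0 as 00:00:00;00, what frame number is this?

95810

Complete 10-minute blocks: 5, each 17982 frames → 89910.
Remaining 3 whole minutes in the current block: 1800 + 2 × 1798 = 5396 frames.
Within the current minute: 16 × 30 + 26 − 2 = 504 (labels ;00/;01 skipped at this minute). Total = 89910 + 5396 + 504 = 95810.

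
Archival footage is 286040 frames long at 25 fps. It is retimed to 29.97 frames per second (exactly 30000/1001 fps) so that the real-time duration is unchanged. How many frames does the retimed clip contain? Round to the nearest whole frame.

Frames at target rate = 286040 × (30000/1001) / (25) = 343248000/1001 ≈ 342905.095.
Nearest whole frame: 342905.

342905 frames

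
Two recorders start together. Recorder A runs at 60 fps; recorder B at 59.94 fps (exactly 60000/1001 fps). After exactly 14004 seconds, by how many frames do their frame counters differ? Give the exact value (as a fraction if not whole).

A emits 60 × 14004 = 840240 frames; B emits 60000/1001 × 14004 = 840240000/1001.
Difference = 840240/1001 frames (≈ 839.4006); B is behind A.

840240/1001 frames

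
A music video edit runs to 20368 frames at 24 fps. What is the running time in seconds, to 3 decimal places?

Running time = 20368 × 1/24 = 2546/3 s ≈ 848.667 s.

848.667 seconds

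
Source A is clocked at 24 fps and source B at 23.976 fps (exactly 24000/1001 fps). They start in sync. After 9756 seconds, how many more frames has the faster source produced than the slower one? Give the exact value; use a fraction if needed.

234144/1001 frames

A emits 24 × 9756 = 234144 frames; B emits 24000/1001 × 9756 = 234144000/1001.
Difference = 234144/1001 frames (≈ 233.9101); B is behind A.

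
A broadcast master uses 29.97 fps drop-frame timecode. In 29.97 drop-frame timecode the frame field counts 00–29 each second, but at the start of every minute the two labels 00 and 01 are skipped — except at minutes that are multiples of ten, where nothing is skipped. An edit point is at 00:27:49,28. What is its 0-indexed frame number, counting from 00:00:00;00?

50048

Complete 10-minute blocks: 2, each 17982 frames → 35964.
Remaining 7 whole minutes in the current block: 1800 + 6 × 1798 = 12588 frames.
Within the current minute: 49 × 30 + 28 − 2 = 1496 (labels ;00/;01 skipped at this minute). Total = 35964 + 12588 + 1496 = 50048.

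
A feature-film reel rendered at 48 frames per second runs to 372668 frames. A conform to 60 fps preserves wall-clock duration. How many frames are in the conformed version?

465835 frames

Target frames = source frames × (target rate / source rate) = 372668 × (60)/(48) = 372668 × 5/4 = 465835.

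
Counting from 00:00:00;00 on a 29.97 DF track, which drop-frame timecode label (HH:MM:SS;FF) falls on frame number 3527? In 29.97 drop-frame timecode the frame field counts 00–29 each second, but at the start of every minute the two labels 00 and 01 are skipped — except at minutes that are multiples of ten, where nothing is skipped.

Each 10-minute DF block holds 10 × 60 × 30 − 9 × 2 = 17982 frames. 3527 ÷ 17982 → 0 full blocks, remainder 3527.
Within the partial block the first minute is 1800 frames and each further minute 1798, so 1 further minute boundary passed. Total skipped labels = 18 × 0 + 2 × 1 = 2.
Non-drop label index = 3527 + 2 = 3529; at 30 labels/s that is 00:01:57:19, i.e. DF 00:01:57;19.

00:01:57;19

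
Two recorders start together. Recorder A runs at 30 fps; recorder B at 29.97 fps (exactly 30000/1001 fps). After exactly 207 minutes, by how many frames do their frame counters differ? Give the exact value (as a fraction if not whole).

207 min = 12420 s.
A emits 30 × 12420 = 372600 frames; B emits 30000/1001 × 12420 = 372600000/1001.
Difference = 372600/1001 frames (≈ 372.2278); B is behind A.

372600/1001 frames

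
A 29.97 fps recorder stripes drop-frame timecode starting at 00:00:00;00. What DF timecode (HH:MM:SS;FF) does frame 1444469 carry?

13:23:17;05

Ten DF minutes hold 17982 frames, so frame 1444469 lies in block 80 (frames 1438560–1456541) with 5909 frames into that block.
The block's first minute is 1800 frames and the rest 1798 each; 5909 frames reaches minute 3, so 80 × 18 + 3 × 2 = 1446 labels have been skipped so far.
Adding those back, label number 1444469 + 1446 = 1445915 at 30 labels/s is 48197 s + 5 f = 13 h 23 min 17 s frame 5, i.e. 13:23:17;05.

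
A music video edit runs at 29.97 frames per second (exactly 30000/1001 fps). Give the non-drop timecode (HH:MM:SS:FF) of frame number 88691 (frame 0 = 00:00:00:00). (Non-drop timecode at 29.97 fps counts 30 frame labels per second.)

00:49:16:11

88691 ÷ 30 = 2956 full seconds, remainder 11 frames.
2956 s = 0 h 49 min 16 s.
Timecode: 00:49:16:11.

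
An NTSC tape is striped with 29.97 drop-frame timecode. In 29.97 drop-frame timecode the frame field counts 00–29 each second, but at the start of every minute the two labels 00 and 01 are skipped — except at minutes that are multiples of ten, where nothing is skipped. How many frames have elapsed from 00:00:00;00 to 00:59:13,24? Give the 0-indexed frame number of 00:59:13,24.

As if non-drop at 30 labels/s: (0 × 3600 + 59 × 60 + 13) × 30 + 24 = 106614.
Minute boundaries passed: 59; those not divisible by 10: 59 − 5 = 54; dropped labels = 2 × 54 = 108.
Actual frame index = 106614 − 108 = 106506.

106506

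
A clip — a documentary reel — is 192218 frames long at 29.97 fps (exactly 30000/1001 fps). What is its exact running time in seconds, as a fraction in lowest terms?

96205109/15000 seconds

Running time = 192218 ÷ (30000/1001) = 192218 × 1001/30000 = 96205109/15000 s.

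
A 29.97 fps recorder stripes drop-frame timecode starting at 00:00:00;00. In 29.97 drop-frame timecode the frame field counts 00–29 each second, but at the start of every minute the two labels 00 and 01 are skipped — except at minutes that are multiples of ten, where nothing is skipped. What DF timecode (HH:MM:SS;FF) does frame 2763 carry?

Ten DF minutes hold 17982 frames, so frame 2763 lies in block 0 (frames 0–17981) with 2763 frames into that block.
The block's first minute is 1800 frames and the rest 1798 each; 2763 frames reaches minute 1, so 0 × 18 + 1 × 2 = 2 labels have been skipped so far.
Adding those back, label number 2763 + 2 = 2765 at 30 labels/s is 92 s + 5 f = 0 h 1 min 32 s frame 5, i.e. 00:01:32;05.

00:01:32;05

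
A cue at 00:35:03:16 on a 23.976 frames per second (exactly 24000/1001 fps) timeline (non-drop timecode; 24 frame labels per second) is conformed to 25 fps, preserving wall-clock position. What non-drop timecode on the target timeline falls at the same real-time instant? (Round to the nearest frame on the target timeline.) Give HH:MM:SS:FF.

00:35:05:19

Source frame index: (0×3600 + 35×60 + 3) × 24 + 16 = 50488.
Real time: 50488 / (24000/1001) = 6317311/3000 s.
Target frame: (6317311/3000) × (25) = 6317311/120 ≈ 52644.258 → 52644.
At 25 labels/s: frame 52644 → 00:35:05:19.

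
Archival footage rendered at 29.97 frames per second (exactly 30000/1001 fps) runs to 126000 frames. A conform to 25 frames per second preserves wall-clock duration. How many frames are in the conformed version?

105105 frames

Target frames = source frames × (target rate / source rate) = 126000 × (25)/(30000/1001) = 126000 × 1001/1200 = 105105.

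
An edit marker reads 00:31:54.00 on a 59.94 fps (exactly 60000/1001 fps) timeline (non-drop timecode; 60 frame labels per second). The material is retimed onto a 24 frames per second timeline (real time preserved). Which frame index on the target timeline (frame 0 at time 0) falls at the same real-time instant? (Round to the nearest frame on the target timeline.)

Source frame index: (0×3600 + 31×60 + 54) × 60 + 0 = 114840.
Real time: 114840 / (60000/1001) = 957957/500 s.
Target frame: (957957/500) × (24) = 5747742/125 ≈ 45981.936 → 45982.

frame 45982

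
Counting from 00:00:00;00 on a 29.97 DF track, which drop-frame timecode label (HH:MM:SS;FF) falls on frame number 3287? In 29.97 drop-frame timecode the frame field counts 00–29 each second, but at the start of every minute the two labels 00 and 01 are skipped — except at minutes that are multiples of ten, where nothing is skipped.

00:01:49;19

Ten DF minutes hold 17982 frames, so frame 3287 lies in block 0 (frames 0–17981) with 3287 frames into that block.
The block's first minute is 1800 frames and the rest 1798 each; 3287 frames reaches minute 1, so 0 × 18 + 1 × 2 = 2 labels have been skipped so far.
Adding those back, label number 3287 + 2 = 3289 at 30 labels/s is 109 s + 19 f = 0 h 1 min 49 s frame 19, i.e. 00:01:49;19.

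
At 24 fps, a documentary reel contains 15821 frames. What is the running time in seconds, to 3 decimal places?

659.208 seconds

Running time = 15821 × 1/24 = 15821/24 s ≈ 659.208 s.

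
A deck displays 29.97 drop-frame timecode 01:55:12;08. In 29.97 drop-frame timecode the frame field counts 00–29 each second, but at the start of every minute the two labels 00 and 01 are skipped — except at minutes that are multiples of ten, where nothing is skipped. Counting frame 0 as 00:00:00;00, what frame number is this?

Complete 10-minute blocks: 11, each 17982 frames → 197802.
Remaining 5 whole minutes in the current block: 1800 + 4 × 1798 = 8992 frames.
Within the current minute: 12 × 30 + 8 − 2 = 366 (labels ;00/;01 skipped at this minute). Total = 197802 + 8992 + 366 = 207160.

207160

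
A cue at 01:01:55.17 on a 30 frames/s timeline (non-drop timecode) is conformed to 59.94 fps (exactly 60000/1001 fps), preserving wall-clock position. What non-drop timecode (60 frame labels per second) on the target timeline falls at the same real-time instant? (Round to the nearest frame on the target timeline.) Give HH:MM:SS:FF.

01:01:51:51

Source frame index: (1×3600 + 1×60 + 55) × 30 + 17 = 111467.
Real time: 111467 / (30) = 111467/30 s.
Target frame: (111467/30) × (60000/1001) = 222934000/1001 ≈ 222711.289 → 222711.
At 60 labels/s: frame 222711 → 01:01:51:51.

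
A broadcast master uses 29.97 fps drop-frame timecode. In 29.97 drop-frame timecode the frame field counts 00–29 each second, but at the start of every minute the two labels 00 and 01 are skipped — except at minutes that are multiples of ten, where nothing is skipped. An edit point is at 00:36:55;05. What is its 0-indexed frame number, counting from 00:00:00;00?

Complete 10-minute blocks: 3, each 17982 frames → 53946.
Remaining 6 whole minutes in the current block: 1800 + 5 × 1798 = 10790 frames.
Within the current minute: 55 × 30 + 5 − 2 = 1653 (labels ;00/;01 skipped at this minute). Total = 53946 + 10790 + 1653 = 66389.

66389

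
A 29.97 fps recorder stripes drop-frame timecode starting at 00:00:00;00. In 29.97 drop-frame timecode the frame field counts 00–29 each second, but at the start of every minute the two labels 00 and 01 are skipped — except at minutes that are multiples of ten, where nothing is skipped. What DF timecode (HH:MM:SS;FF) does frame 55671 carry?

Each 10-minute DF block holds 10 × 60 × 30 − 9 × 2 = 17982 frames. 55671 ÷ 17982 → 3 full blocks, remainder 1725.
Within the partial block the first minute is 1800 frames and each further minute 1798, so 0 further minute boundaries passed. Total skipped labels = 18 × 3 + 2 × 0 = 54.
Non-drop label index = 55671 + 54 = 55725; at 30 labels/s that is 00:30:57:15, i.e. DF 00:30:57;15.

00:30:57;15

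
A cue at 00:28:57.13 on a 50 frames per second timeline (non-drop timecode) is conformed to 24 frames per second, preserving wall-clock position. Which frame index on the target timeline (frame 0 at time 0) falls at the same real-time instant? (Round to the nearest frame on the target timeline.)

frame 41694

Source frame index: (0×3600 + 28×60 + 57) × 50 + 13 = 86863.
Real time: 86863 / (50) = 86863/50 s.
Target frame: (86863/50) × (24) = 1042356/25 ≈ 41694.240 → 41694.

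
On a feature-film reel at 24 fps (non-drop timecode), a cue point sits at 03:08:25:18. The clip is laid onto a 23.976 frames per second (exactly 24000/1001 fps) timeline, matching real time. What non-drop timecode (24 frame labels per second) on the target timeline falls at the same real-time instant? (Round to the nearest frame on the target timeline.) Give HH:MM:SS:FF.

Source frame index: (3×3600 + 8×60 + 25) × 24 + 18 = 271338.
Real time: 271338 / (24) = 45223/4 s.
Target frame: (45223/4) × (24000/1001) = 271338000/1001 ≈ 271066.933 → 271067.
At 24 labels/s: frame 271067 → 03:08:14:11.

03:08:14:11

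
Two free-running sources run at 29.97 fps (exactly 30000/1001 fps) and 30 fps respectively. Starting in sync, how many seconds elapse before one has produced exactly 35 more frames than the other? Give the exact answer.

7007/6 seconds

The gap grows by |30 − 30000/1001| = 30/1001 frames per second.
Time for a 35-frame gap: 35 ÷ (30/1001) = 7007/6 s.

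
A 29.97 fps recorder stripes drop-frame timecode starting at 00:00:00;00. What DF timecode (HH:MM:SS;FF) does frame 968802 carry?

08:58:45;22

Ten DF minutes hold 17982 frames, so frame 968802 lies in block 53 (frames 953046–971027) with 15756 frames into that block.
The block's first minute is 1800 frames and the rest 1798 each; 15756 frames reaches minute 8, so 53 × 18 + 8 × 2 = 970 labels have been skipped so far.
Adding those back, label number 968802 + 970 = 969772 at 30 labels/s is 32325 s + 22 f = 8 h 58 min 45 s frame 22, i.e. 08:58:45;22.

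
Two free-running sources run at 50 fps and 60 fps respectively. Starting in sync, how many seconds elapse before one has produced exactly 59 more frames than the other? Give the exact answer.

5.9 seconds

The gap grows by |60 − 50| = 10 frames per second.
Time for a 59-frame gap: 59 ÷ (10) = 5.9 s.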